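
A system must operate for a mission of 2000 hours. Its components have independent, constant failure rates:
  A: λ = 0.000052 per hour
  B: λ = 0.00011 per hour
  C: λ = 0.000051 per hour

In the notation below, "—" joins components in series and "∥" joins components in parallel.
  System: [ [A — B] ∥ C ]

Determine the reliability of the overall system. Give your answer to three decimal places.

0.973

R(A) = exp(−0.000052 × 2000) = 0.90123
R(B) = exp(−0.00011 × 2000) = 0.80252
R(C) = exp(−0.000051 × 2000) = 0.90303
Series (A and B): 0.90123 × 0.80252 = 0.72326
Parallel ([0.72326] and C): 1 − (1 − 0.72326)(1 − 0.90303) = 0.973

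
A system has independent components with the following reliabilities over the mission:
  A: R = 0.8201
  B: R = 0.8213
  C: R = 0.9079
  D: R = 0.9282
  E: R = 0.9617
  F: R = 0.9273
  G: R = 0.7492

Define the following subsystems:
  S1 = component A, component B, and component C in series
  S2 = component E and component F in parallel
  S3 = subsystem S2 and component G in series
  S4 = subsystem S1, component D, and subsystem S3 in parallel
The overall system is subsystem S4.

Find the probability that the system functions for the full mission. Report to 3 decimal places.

0.993

Series (A, B, and C): 0.82010 × 0.82130 × 0.90790 = 0.61151
Parallel (E and F): 1 − (1 − 0.96170)(1 − 0.92730) = 0.99722
Series ([0.99722] and G): 0.99722 × 0.74920 = 0.74712
Parallel ([0.61151], D, and [0.74712]): 1 − (1 − 0.61151)(1 − 0.92820)(1 − 0.74712) = 0.993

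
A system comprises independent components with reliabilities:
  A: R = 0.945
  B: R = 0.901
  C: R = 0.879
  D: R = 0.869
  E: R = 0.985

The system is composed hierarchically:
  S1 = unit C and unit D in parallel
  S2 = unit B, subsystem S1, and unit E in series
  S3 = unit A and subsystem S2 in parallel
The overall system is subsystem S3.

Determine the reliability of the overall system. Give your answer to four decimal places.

Parallel (C and D): 1 − (1 − 0.879000)(1 − 0.869000) = 0.984149
Series (B, [0.984149], and E): 0.901000 × 0.984149 × 0.985000 = 0.873417
Parallel (A and [0.873417]): 1 − (1 − 0.945000)(1 − 0.873417) = 0.9930

0.9930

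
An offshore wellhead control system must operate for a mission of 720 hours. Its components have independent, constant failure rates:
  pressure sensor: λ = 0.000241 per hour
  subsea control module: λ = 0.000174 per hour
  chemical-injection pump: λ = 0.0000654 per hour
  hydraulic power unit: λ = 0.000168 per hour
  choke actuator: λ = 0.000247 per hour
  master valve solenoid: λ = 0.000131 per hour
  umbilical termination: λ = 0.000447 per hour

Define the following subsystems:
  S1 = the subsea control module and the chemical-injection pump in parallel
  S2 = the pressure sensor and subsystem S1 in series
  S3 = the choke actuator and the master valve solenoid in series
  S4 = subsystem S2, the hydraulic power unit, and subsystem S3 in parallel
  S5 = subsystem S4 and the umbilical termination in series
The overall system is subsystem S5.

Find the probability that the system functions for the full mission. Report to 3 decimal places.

0.722

R(pressure sensor) = exp(−0.000241 × 720) = 0.84070
R(subsea control module) = exp(−0.000174 × 720) = 0.88225
R(chemical-injection pump) = exp(−0.0000654 × 720) = 0.95400
R(hydraulic power unit) = exp(−0.000168 × 720) = 0.88607
R(choke actuator) = exp(−0.000247 × 720) = 0.83708
R(master valve solenoid) = exp(−0.000131 × 720) = 0.90999
R(umbilical termination) = exp(−0.000447 × 720) = 0.72481
Parallel (subsea control module and chemical-injection pump): 1 − (1 − 0.88225)(1 − 0.95400) = 0.99458
Series (pressure sensor and [0.99458]): 0.84070 × 0.99458 = 0.83614
Series (choke actuator and master valve solenoid): 0.83708 × 0.90999 = 0.76173
Parallel ([0.83614], hydraulic power unit, and [0.76173]): 1 − (1 − 0.83614)(1 − 0.88607)(1 − 0.76173) = 0.99555
Series ([0.99555] and umbilical termination): 0.99555 × 0.72481 = 0.722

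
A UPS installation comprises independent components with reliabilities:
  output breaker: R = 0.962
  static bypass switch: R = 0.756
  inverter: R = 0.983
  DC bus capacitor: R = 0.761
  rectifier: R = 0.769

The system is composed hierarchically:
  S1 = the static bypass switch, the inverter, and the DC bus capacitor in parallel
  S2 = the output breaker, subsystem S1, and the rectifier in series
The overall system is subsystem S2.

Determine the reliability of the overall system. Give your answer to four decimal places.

Parallel (static bypass switch, inverter, and DC bus capacitor): 1 − (1 − 0.756000)(1 − 0.983000)(1 − 0.761000) = 0.999009
Series (output breaker, [0.999009], and rectifier): 0.962000 × 0.999009 × 0.769000 = 0.7390

0.7390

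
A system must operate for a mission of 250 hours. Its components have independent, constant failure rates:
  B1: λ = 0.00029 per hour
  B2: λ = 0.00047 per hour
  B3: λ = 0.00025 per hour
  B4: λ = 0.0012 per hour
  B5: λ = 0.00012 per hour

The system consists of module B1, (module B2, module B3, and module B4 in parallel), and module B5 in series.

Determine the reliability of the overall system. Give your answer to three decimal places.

0.901

R(B1) = exp(−0.00029 × 250) = 0.93007
R(B2) = exp(−0.00047 × 250) = 0.88914
R(B3) = exp(−0.00025 × 250) = 0.93941
R(B4) = exp(−0.0012 × 250) = 0.74082
R(B5) = exp(−0.00012 × 250) = 0.97045
Parallel (B2, B3, and B4): 1 − (1 − 0.88914)(1 − 0.93941)(1 − 0.74082) = 0.99826
Series (B1, [0.99826], and B5): 0.93007 × 0.99826 × 0.97045 = 0.901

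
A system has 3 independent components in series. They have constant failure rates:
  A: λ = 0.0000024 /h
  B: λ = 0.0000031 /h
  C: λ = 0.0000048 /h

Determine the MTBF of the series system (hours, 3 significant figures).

Series of exponential components: λ_sys = Σ λ_i
λ_sys = 0.0000024 + 0.0000031 + 0.0000048 = 1.0300e-05 /h
MTBF = 1 / λ_sys = 97100 h

97100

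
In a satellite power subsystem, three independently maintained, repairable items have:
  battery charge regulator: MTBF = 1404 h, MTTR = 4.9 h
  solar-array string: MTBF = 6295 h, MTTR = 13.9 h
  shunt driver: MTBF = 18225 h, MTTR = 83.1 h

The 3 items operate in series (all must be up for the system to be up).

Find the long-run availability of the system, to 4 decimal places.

0.9898

A(battery charge regulator) = MTBF/(MTBF+MTTR) = 1404/(1404+4.9) = 0.996522
A(solar-array string) = MTBF/(MTBF+MTTR) = 6295/(6295+13.9) = 0.997797
A(shunt driver) = MTBF/(MTBF+MTTR) = 18225/(18225+83.1) = 0.995461
Series availability: 0.996522 × 0.997797 × 0.995461 = 0.9898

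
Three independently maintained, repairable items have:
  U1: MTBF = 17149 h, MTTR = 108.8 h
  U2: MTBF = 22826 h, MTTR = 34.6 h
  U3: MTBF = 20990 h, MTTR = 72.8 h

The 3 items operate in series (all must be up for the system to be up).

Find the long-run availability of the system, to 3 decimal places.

0.989

A(U1) = MTBF/(MTBF+MTTR) = 17149/(17149+108.8) = 0.993696
A(U2) = MTBF/(MTBF+MTTR) = 22826/(22826+34.6) = 0.998486
A(U3) = MTBF/(MTBF+MTTR) = 20990/(20990+72.8) = 0.996544
Series availability: 0.993696 × 0.998486 × 0.996544 = 0.989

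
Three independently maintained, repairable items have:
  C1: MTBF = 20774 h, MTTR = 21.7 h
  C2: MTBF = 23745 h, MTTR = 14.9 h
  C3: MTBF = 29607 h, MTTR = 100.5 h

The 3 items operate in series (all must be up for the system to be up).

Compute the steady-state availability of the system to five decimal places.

0.99495

A(C1) = MTBF/(MTBF+MTTR) = 20774/(20774+21.7) = 0.998957
A(C2) = MTBF/(MTBF+MTTR) = 23745/(23745+14.9) = 0.999373
A(C3) = MTBF/(MTBF+MTTR) = 29607/(29607+100.5) = 0.996617
Series availability: 0.998957 × 0.999373 × 0.996617 = 0.99495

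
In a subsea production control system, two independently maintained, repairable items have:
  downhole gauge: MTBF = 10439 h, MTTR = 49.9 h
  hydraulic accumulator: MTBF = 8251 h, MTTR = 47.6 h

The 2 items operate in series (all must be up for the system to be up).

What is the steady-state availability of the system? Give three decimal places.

0.990

A(downhole gauge) = MTBF/(MTBF+MTTR) = 10439/(10439+49.9) = 0.995243
A(hydraulic accumulator) = MTBF/(MTBF+MTTR) = 8251/(8251+47.6) = 0.994264
Series availability: 0.995243 × 0.994264 = 0.990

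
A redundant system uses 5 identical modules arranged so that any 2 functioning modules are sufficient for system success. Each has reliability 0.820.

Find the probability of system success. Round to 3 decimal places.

R = Σ_{i=2}^{5} C(5,i) p^i (1−p)^{5−i} with p = 0.820
C(5,2)·0.820^2·0.180^3 = 0.03921
C(5,3)·0.820^3·0.180^2 = 0.17864
C(5,4)·0.820^4·0.180^1 = 0.40691
C(5,5)·0.820^5·0.180^0 = 0.37074
Sum = 0.996

0.996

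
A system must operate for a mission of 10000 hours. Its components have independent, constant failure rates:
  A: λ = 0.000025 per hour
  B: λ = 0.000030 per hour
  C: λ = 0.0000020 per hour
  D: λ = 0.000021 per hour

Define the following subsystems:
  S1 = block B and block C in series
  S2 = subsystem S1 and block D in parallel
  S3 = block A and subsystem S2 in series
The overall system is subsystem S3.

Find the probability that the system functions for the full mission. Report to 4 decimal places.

R(A) = exp(−0.000025 × 10000) = 0.778801
R(B) = exp(−0.000030 × 10000) = 0.740818
R(C) = exp(−0.0000020 × 10000) = 0.980199
R(D) = exp(−0.000021 × 10000) = 0.810584
Series (B and C): 0.740818 × 0.980199 = 0.726149
Parallel ([0.726149] and D): 1 − (1 − 0.726149)(1 − 0.810584) = 0.948128
Series (A and [0.948128]): 0.778801 × 0.948128 = 0.7384

0.7384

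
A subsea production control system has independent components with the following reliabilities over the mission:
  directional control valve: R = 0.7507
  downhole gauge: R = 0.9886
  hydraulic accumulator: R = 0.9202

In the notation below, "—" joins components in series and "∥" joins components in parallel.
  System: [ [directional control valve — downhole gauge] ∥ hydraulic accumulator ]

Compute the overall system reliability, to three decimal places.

0.979

Series (directional control valve and downhole gauge): 0.75070 × 0.98860 = 0.74214
Parallel ([0.74214] and hydraulic accumulator): 1 − (1 − 0.74214)(1 − 0.92020) = 0.979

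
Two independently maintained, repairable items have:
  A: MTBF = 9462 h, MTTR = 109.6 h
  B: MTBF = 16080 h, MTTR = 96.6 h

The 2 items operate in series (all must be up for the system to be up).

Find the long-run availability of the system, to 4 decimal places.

A(A) = MTBF/(MTBF+MTTR) = 9462/(9462+109.6) = 0.988549
A(B) = MTBF/(MTBF+MTTR) = 16080/(16080+96.6) = 0.994028
Series availability: 0.988549 × 0.994028 = 0.9826

0.9826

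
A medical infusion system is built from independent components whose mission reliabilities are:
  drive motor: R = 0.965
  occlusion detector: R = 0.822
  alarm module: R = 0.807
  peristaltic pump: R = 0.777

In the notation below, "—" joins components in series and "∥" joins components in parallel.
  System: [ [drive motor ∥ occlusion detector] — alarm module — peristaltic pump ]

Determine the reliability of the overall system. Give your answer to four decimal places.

Parallel (drive motor and occlusion detector): 1 − (1 − 0.965000)(1 − 0.822000) = 0.993770
Series ([0.993770], alarm module, and peristaltic pump): 0.993770 × 0.807000 × 0.777000 = 0.6231

0.6231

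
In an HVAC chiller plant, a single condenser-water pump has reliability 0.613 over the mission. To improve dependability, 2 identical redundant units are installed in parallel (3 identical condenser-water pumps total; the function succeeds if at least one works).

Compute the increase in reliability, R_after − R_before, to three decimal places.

0.329

R_before = 0.613
R_after = 1 − (1 − 0.613)^3 = 0.942
ΔR = 0.942 − 0.613 = 0.329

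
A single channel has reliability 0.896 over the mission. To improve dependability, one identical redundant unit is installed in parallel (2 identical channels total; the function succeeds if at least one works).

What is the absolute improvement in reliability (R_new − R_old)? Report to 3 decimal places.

R_before = 0.896
R_after = 1 − (1 − 0.896)^2 = 0.989
ΔR = 0.989 − 0.896 = 0.093

0.093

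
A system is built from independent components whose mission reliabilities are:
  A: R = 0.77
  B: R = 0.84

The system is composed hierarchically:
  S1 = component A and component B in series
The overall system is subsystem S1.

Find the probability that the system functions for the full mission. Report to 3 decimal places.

0.647

Series (A and B): 0.77000 × 0.84000 = 0.647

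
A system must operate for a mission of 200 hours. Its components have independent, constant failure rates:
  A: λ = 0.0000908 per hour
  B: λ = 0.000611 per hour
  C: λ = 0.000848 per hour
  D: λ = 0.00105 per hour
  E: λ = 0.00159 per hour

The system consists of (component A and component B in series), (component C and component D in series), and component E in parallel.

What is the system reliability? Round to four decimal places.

R(A) = exp(−0.0000908 × 200) = 0.982004
R(B) = exp(−0.000611 × 200) = 0.884971
R(C) = exp(−0.000848 × 200) = 0.844002
R(D) = exp(−0.00105 × 200) = 0.810584
R(E) = exp(−0.00159 × 200) = 0.727603
Series (A and B): 0.982004 × 0.884971 = 0.869045
Series (C and D): 0.844002 × 0.810584 = 0.684135
Parallel ([0.869045], [0.684135], and E): 1 − (1 − 0.869045)(1 − 0.684135)(1 − 0.727603) = 0.9887

0.9887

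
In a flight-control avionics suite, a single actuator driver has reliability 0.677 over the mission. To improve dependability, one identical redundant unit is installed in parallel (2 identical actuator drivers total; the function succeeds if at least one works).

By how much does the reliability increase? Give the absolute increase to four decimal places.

R_before = 0.677
R_after = 1 − (1 − 0.677)^2 = 0.8957
ΔR = 0.8957 − 0.677 = 0.2187

0.2187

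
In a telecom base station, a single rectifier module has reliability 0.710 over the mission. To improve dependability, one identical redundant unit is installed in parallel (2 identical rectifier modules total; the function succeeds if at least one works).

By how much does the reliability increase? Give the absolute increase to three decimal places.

R_before = 0.710
R_after = 1 − (1 − 0.710)^2 = 0.916
ΔR = 0.916 − 0.710 = 0.206

0.206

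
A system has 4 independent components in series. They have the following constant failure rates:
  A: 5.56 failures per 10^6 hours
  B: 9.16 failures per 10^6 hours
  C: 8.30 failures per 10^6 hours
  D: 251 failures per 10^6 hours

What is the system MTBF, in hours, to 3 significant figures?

Series of exponential components: λ_sys = Σ λ_i
λ_sys = 0.00000556 + 0.00000916 + 0.00000830 + 0.000251 = 2.7402e-04 /h
MTBF = 1 / λ_sys = 3650 h

3650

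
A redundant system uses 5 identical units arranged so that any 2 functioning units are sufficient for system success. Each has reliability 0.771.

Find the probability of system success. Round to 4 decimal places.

R = Σ_{i=2}^{5} C(5,i) p^i (1−p)^{5−i} with p = 0.771
C(5,2)·0.771^2·0.229^3 = 0.071386
C(5,3)·0.771^3·0.229^2 = 0.240344
C(5,4)·0.771^4·0.229^1 = 0.404597
C(5,5)·0.771^5·0.229^0 = 0.272441
Sum = 0.9888

0.9888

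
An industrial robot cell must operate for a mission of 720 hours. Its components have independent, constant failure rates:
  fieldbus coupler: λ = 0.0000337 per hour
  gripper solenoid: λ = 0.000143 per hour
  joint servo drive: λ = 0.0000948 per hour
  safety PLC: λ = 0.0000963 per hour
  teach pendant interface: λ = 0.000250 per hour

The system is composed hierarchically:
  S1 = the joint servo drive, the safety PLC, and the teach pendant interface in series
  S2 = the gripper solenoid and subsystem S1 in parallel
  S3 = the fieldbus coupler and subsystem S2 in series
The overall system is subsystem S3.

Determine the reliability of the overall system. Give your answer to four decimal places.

0.9500

R(fieldbus coupler) = exp(−0.0000337 × 720) = 0.976028
R(gripper solenoid) = exp(−0.000143 × 720) = 0.902163
R(joint servo drive) = exp(−0.0000948 × 720) = 0.934021
R(safety PLC) = exp(−0.0000963 × 720) = 0.933013
R(teach pendant interface) = exp(−0.000250 × 720) = 0.835270
Series (joint servo drive, safety PLC, and teach pendant interface): 0.934021 × 0.933013 × 0.835270 = 0.727899
Parallel (gripper solenoid and [0.727899]): 1 − (1 − 0.902163)(1 − 0.727899) = 0.973378
Series (fieldbus coupler and [0.973378]): 0.976028 × 0.973378 = 0.9500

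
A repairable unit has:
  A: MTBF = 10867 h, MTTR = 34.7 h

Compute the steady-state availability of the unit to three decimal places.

0.997

A(A) = MTBF/(MTBF+MTTR) = 10867/(10867+34.7) = 0.997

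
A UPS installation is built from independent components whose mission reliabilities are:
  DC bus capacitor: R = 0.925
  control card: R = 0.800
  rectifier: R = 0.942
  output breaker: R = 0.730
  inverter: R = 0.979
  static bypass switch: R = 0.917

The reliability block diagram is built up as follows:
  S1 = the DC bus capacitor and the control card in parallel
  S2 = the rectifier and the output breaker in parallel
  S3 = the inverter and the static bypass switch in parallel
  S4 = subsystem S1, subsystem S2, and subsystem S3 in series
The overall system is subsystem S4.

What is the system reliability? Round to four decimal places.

Parallel (DC bus capacitor and control card): 1 − (1 − 0.925000)(1 − 0.800000) = 0.985000
Parallel (rectifier and output breaker): 1 − (1 − 0.942000)(1 − 0.730000) = 0.984340
Parallel (inverter and static bypass switch): 1 − (1 − 0.979000)(1 − 0.917000) = 0.998257
Series ([0.985000], [0.984340], and [0.998257]): 0.985000 × 0.984340 × 0.998257 = 0.9679

0.9679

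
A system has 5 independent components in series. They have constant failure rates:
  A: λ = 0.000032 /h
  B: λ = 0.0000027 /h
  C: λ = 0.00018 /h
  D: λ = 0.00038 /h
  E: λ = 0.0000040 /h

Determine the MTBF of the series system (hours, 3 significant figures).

Series of exponential components: λ_sys = Σ λ_i
λ_sys = 0.000032 + 0.0000027 + 0.00018 + 0.00038 + 0.0000040 = 5.9870e-04 /h
MTBF = 1 / λ_sys = 1670 h

1670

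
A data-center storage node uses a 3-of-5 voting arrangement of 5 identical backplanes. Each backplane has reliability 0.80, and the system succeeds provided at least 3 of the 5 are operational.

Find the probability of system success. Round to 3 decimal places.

R = Σ_{i=3}^{5} C(5,i) p^i (1−p)^{5−i} with p = 0.80
C(5,3)·0.80^3·0.20^2 = 0.20480
C(5,4)·0.80^4·0.20^1 = 0.40960
C(5,5)·0.80^5·0.20^0 = 0.32768
Sum = 0.942

0.942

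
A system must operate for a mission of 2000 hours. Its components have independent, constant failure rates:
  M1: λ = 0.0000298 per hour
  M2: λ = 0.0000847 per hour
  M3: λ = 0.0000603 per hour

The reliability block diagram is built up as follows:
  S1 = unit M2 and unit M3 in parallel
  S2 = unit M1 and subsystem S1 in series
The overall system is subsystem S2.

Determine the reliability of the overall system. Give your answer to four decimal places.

0.9255

R(M1) = exp(−0.0000298 × 2000) = 0.942141
R(M2) = exp(−0.0000847 × 2000) = 0.844171
R(M3) = exp(−0.0000603 × 2000) = 0.886388
Parallel (M2 and M3): 1 − (1 − 0.844171)(1 − 0.886388) = 0.982296
Series (M1 and [0.982296]): 0.942141 × 0.982296 = 0.9255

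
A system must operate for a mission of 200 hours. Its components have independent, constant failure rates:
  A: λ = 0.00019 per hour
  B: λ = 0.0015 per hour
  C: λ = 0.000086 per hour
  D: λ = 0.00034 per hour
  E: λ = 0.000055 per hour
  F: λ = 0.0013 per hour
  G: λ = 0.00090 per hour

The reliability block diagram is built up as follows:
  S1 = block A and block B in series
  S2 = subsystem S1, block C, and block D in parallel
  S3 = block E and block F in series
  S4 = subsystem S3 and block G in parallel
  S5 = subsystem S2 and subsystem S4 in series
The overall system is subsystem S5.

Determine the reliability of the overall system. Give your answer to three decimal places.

0.961

R(A) = exp(−0.00019 × 200) = 0.96271
R(B) = exp(−0.0015 × 200) = 0.74082
R(C) = exp(−0.000086 × 200) = 0.98295
R(D) = exp(−0.00034 × 200) = 0.93426
R(E) = exp(−0.000055 × 200) = 0.98906
R(F) = exp(−0.0013 × 200) = 0.77105
R(G) = exp(−0.00090 × 200) = 0.83527
Series (A and B): 0.96271 × 0.74082 = 0.71319
Parallel ([0.71319], C, and D): 1 − (1 − 0.71319)(1 − 0.98295)(1 − 0.93426) = 0.99968
Series (E and F): 0.98906 × 0.77105 = 0.76261
Parallel ([0.76261] and G): 1 − (1 − 0.76261)(1 − 0.83527) = 0.96089
Series ([0.99968] and [0.96089]): 0.99968 × 0.96089 = 0.961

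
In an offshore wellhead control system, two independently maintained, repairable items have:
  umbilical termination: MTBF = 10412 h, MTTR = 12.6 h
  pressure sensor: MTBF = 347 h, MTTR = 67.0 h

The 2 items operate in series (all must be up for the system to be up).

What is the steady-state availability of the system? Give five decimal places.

A(umbilical termination) = MTBF/(MTBF+MTTR) = 10412/(10412+12.6) = 0.998791
A(pressure sensor) = MTBF/(MTBF+MTTR) = 347/(347+67.0) = 0.838164
Series availability: 0.998791 × 0.838164 = 0.83715

0.83715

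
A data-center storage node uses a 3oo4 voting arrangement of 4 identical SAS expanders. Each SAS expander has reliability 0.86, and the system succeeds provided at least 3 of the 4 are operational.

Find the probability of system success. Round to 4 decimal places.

0.9032

R = Σ_{i=3}^{4} C(4,i) p^i (1−p)^{4−i} with p = 0.86
C(4,3)·0.86^3·0.14^1 = 0.356191
C(4,4)·0.86^4·0.14^0 = 0.547008
Sum = 0.9032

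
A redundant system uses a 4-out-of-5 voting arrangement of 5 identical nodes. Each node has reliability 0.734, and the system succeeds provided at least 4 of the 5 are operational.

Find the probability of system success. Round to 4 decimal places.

0.5991

R = Σ_{i=4}^{5} C(5,i) p^i (1−p)^{5−i} with p = 0.734
C(5,4)·0.734^4·0.266^1 = 0.386043
C(5,5)·0.734^5·0.266^0 = 0.213049
Sum = 0.5991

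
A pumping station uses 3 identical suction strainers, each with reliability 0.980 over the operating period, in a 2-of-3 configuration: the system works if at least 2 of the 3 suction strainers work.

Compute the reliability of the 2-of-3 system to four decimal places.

0.9988

R = Σ_{i=2}^{3} C(3,i) p^i (1−p)^{3−i} with p = 0.980
C(3,2)·0.980^2·0.020^1 = 0.057624
C(3,3)·0.980^3·0.020^0 = 0.941192
Sum = 0.9988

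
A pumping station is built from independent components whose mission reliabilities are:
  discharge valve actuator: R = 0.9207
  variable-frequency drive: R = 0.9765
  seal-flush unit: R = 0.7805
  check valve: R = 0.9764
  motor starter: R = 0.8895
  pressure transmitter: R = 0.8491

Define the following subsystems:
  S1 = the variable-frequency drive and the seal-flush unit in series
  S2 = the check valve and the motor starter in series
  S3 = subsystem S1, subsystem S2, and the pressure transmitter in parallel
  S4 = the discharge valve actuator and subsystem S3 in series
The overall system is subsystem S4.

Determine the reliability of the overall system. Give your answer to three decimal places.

Series (variable-frequency drive and seal-flush unit): 0.97650 × 0.78050 = 0.76216
Series (check valve and motor starter): 0.97640 × 0.88950 = 0.86851
Parallel ([0.76216], [0.86851], and pressure transmitter): 1 − (1 − 0.76216)(1 − 0.86851)(1 − 0.84910) = 0.99528
Series (discharge valve actuator and [0.99528]): 0.92070 × 0.99528 = 0.916

0.916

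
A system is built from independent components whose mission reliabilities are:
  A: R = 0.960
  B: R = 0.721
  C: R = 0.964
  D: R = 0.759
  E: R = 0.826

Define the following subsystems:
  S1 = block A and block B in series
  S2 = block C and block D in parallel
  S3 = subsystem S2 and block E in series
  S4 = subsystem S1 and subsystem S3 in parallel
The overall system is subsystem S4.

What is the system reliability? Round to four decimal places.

Series (A and B): 0.960000 × 0.721000 = 0.692160
Parallel (C and D): 1 − (1 − 0.964000)(1 − 0.759000) = 0.991324
Series ([0.991324] and E): 0.991324 × 0.826000 = 0.818834
Parallel ([0.692160] and [0.818834]): 1 − (1 − 0.692160)(1 − 0.818834) = 0.9442

0.9442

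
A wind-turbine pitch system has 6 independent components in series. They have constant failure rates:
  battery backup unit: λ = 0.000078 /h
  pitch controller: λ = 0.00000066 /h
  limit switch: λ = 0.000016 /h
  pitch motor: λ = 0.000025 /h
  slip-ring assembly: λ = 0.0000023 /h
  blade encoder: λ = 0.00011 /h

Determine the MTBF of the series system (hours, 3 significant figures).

Series of exponential components: λ_sys = Σ λ_i
λ_sys = 0.000078 + 0.00000066 + 0.000016 + 0.000025 + 0.0000023 + 0.00011 = 2.3196e-04 /h
MTBF = 1 / λ_sys = 4310 h

4310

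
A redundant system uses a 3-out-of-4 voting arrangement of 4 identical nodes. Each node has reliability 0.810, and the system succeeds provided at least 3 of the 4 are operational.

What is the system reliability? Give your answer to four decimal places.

0.8344

R = Σ_{i=3}^{4} C(4,i) p^i (1−p)^{4−i} with p = 0.810
C(4,3)·0.810^3·0.190^1 = 0.403895
C(4,4)·0.810^4·0.190^0 = 0.430467
Sum = 0.8344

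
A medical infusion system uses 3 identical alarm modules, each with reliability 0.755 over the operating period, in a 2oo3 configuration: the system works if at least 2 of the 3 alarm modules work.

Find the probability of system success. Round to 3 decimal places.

R = Σ_{i=2}^{3} C(3,i) p^i (1−p)^{3−i} with p = 0.755
C(3,2)·0.755^2·0.245^1 = 0.41897
C(3,3)·0.755^3·0.245^0 = 0.43037
Sum = 0.849

0.849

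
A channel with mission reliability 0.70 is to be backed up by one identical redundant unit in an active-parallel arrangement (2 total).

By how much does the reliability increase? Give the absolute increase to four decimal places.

R_before = 0.70
R_after = 1 − (1 − 0.70)^2 = 0.9100
ΔR = 0.9100 − 0.70 = 0.2100

0.2100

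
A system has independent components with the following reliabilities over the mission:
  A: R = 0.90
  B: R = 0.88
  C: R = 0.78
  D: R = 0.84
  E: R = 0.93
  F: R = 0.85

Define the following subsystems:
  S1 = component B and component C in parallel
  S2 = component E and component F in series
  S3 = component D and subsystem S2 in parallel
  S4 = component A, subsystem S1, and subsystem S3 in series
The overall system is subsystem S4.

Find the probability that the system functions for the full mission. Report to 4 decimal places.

0.8469

Parallel (B and C): 1 − (1 − 0.880000)(1 − 0.780000) = 0.973600
Series (E and F): 0.930000 × 0.850000 = 0.790500
Parallel (D and [0.790500]): 1 − (1 − 0.840000)(1 − 0.790500) = 0.966480
Series (A, [0.973600], and [0.966480]): 0.900000 × 0.973600 × 0.966480 = 0.8469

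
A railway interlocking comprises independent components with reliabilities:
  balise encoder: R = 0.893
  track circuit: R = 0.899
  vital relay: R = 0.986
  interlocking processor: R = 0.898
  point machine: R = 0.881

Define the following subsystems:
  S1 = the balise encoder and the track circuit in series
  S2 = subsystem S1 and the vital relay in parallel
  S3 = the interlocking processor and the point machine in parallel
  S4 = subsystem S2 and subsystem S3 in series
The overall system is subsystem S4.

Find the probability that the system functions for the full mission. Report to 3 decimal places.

Series (balise encoder and track circuit): 0.89300 × 0.89900 = 0.80281
Parallel ([0.80281] and vital relay): 1 − (1 − 0.80281)(1 − 0.98600) = 0.99724
Parallel (interlocking processor and point machine): 1 − (1 − 0.89800)(1 − 0.88100) = 0.98786
Series ([0.99724] and [0.98786]): 0.99724 × 0.98786 = 0.985

0.985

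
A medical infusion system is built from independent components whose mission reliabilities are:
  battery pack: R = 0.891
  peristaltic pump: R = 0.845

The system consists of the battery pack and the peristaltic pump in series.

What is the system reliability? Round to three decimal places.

Series (battery pack and peristaltic pump): 0.89100 × 0.84500 = 0.753

0.753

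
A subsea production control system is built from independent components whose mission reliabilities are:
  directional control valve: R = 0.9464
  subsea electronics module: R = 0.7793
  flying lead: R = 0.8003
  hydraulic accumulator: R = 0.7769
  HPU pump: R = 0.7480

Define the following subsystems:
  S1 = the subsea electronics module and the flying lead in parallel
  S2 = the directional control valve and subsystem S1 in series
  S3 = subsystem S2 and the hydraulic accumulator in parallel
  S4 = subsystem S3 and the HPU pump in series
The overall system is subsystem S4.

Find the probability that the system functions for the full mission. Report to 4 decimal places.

Parallel (subsea electronics module and flying lead): 1 − (1 − 0.779300)(1 − 0.800300) = 0.955926
Series (directional control valve and [0.955926]): 0.946400 × 0.955926 = 0.904688
Parallel ([0.904688] and hydraulic accumulator): 1 − (1 − 0.904688)(1 − 0.776900) = 0.978736
Series ([0.978736] and HPU pump): 0.978736 × 0.748000 = 0.7321

0.7321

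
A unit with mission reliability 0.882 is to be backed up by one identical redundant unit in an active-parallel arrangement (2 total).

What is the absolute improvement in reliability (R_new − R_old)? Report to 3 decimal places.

R_before = 0.882
R_after = 1 − (1 − 0.882)^2 = 0.986
ΔR = 0.986 − 0.882 = 0.104

0.104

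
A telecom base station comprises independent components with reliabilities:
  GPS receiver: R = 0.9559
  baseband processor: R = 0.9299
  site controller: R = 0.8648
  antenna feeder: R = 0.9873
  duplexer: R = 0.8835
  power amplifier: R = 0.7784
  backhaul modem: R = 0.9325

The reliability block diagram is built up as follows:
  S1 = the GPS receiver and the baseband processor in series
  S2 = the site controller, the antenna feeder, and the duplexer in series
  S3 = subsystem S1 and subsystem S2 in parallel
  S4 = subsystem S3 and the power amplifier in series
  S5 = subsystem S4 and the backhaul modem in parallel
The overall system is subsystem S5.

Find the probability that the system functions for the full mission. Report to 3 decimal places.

0.984

Series (GPS receiver and baseband processor): 0.95590 × 0.92990 = 0.88889
Series (site controller, antenna feeder, and duplexer): 0.86480 × 0.98730 × 0.88350 = 0.75435
Parallel ([0.88889] and [0.75435]): 1 − (1 − 0.88889)(1 − 0.75435) = 0.97271
Series ([0.97271] and power amplifier): 0.97271 × 0.77840 = 0.75716
Parallel ([0.75716] and backhaul modem): 1 − (1 − 0.75716)(1 − 0.93250) = 0.984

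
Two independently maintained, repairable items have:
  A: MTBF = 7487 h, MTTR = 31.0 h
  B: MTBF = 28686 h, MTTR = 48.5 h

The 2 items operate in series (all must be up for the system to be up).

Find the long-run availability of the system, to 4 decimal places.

A(A) = MTBF/(MTBF+MTTR) = 7487/(7487+31.0) = 0.995877
A(B) = MTBF/(MTBF+MTTR) = 28686/(28686+48.5) = 0.998312
Series availability: 0.995877 × 0.998312 = 0.9942

0.9942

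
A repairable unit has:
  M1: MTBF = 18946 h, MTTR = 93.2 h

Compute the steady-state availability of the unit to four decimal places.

0.9951

A(M1) = MTBF/(MTBF+MTTR) = 18946/(18946+93.2) = 0.9951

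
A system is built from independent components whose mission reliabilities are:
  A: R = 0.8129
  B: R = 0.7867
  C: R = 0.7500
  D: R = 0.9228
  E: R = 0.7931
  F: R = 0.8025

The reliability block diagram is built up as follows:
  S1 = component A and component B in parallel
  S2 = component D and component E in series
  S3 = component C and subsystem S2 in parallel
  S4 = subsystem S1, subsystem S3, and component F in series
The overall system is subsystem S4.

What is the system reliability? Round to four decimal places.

Parallel (A and B): 1 − (1 − 0.812900)(1 − 0.786700) = 0.960092
Series (D and E): 0.922800 × 0.793100 = 0.731873
Parallel (C and [0.731873]): 1 − (1 − 0.750000)(1 − 0.731873) = 0.932968
Series ([0.960092], [0.932968], and F): 0.960092 × 0.932968 × 0.802500 = 0.7188

0.7188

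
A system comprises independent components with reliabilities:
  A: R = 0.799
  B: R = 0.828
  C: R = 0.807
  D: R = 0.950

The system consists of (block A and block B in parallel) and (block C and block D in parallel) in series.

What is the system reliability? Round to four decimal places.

0.9561

Parallel (A and B): 1 − (1 − 0.799000)(1 − 0.828000) = 0.965428
Parallel (C and D): 1 − (1 − 0.807000)(1 − 0.950000) = 0.990350
Series ([0.965428] and [0.990350]): 0.965428 × 0.990350 = 0.9561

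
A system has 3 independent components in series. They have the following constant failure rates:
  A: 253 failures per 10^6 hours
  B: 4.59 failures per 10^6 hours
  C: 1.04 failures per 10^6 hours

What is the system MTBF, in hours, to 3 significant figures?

Series of exponential components: λ_sys = Σ λ_i
λ_sys = 0.000253 + 0.00000459 + 0.00000104 = 2.5863e-04 /h
MTBF = 1 / λ_sys = 3870 h

3870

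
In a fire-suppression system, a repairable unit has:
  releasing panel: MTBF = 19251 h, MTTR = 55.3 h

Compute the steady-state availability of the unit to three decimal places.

A(releasing panel) = MTBF/(MTBF+MTTR) = 19251/(19251+55.3) = 0.997

0.997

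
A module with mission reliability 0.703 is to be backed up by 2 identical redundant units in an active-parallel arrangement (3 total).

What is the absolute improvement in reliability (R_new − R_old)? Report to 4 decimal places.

0.2708

R_before = 0.703
R_after = 1 − (1 − 0.703)^3 = 0.9738
ΔR = 0.9738 − 0.703 = 0.2708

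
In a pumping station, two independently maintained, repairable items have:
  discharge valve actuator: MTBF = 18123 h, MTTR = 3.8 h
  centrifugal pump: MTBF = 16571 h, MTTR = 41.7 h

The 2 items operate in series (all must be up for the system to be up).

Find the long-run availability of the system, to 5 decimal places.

0.99728

A(discharge valve actuator) = MTBF/(MTBF+MTTR) = 18123/(18123+3.8) = 0.999790
A(centrifugal pump) = MTBF/(MTBF+MTTR) = 16571/(16571+41.7) = 0.997490
Series availability: 0.999790 × 0.997490 = 0.99728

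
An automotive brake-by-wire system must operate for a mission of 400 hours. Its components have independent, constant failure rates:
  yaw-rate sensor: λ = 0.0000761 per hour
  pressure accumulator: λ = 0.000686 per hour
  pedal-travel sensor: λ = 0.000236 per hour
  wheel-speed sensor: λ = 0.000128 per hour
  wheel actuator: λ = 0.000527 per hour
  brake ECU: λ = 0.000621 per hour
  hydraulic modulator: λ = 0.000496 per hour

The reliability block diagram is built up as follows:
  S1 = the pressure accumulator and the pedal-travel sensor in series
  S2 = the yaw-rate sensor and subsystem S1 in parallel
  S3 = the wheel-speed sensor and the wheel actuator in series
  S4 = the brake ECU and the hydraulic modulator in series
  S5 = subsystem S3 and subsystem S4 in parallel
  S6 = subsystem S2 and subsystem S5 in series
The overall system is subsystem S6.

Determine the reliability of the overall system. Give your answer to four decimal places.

R(yaw-rate sensor) = exp(−0.0000761 × 400) = 0.970019
R(pressure accumulator) = exp(−0.000686 × 400) = 0.760028
R(pedal-travel sensor) = exp(−0.000236 × 400) = 0.909919
R(wheel-speed sensor) = exp(−0.000128 × 400) = 0.950089
R(wheel actuator) = exp(−0.000527 × 400) = 0.809936
R(brake ECU) = exp(−0.000621 × 400) = 0.780048
R(hydraulic modulator) = exp(−0.000496 × 400) = 0.820042
Series (pressure accumulator and pedal-travel sensor): 0.760028 × 0.909919 = 0.691564
Parallel (yaw-rate sensor and [0.691564]): 1 − (1 − 0.970019)(1 − 0.691564) = 0.990753
Series (wheel-speed sensor and wheel actuator): 0.950089 × 0.809936 = 0.769511
Series (brake ECU and hydraulic modulator): 0.780048 × 0.820042 = 0.639672
Parallel ([0.769511] and [0.639672]): 1 − (1 − 0.769511)(1 − 0.639672) = 0.916948
Series ([0.990753] and [0.916948]): 0.990753 × 0.916948 = 0.9085

0.9085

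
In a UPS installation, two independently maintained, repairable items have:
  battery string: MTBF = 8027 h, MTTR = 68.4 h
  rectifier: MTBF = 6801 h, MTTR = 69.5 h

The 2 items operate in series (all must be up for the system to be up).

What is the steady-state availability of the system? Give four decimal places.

A(battery string) = MTBF/(MTBF+MTTR) = 8027/(8027+68.4) = 0.991551
A(rectifier) = MTBF/(MTBF+MTTR) = 6801/(6801+69.5) = 0.989884
Series availability: 0.991551 × 0.989884 = 0.9815

0.9815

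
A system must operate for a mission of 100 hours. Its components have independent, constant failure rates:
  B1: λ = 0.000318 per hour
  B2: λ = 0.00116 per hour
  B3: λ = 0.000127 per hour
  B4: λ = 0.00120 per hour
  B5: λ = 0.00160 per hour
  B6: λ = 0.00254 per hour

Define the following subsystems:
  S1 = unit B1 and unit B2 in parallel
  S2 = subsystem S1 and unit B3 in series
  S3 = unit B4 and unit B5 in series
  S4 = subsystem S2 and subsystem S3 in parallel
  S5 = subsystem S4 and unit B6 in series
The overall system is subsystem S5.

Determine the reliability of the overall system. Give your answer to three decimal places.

R(B1) = exp(−0.000318 × 100) = 0.96870
R(B2) = exp(−0.00116 × 100) = 0.89048
R(B3) = exp(−0.000127 × 100) = 0.98738
R(B4) = exp(−0.00120 × 100) = 0.88692
R(B5) = exp(−0.00160 × 100) = 0.85214
R(B6) = exp(−0.00254 × 100) = 0.77569
Parallel (B1 and B2): 1 − (1 − 0.96870)(1 − 0.89048) = 0.99657
Series ([0.99657] and B3): 0.99657 × 0.98738 = 0.98399
Series (B4 and B5): 0.88692 × 0.85214 = 0.75578
Parallel ([0.98399] and [0.75578]): 1 − (1 − 0.98399)(1 − 0.75578) = 0.99609
Series ([0.99609] and B6): 0.99609 × 0.77569 = 0.773

0.773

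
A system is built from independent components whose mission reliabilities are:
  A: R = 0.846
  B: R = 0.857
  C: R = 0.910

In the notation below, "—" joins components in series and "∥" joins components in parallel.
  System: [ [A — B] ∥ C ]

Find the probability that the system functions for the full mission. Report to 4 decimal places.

Series (A and B): 0.846000 × 0.857000 = 0.725022
Parallel ([0.725022] and C): 1 − (1 − 0.725022)(1 − 0.910000) = 0.9753

0.9753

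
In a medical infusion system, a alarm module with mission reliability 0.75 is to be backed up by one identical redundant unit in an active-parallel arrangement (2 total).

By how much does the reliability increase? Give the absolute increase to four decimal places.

R_before = 0.75
R_after = 1 − (1 − 0.75)^2 = 0.9375
ΔR = 0.9375 − 0.75 = 0.1875

0.1875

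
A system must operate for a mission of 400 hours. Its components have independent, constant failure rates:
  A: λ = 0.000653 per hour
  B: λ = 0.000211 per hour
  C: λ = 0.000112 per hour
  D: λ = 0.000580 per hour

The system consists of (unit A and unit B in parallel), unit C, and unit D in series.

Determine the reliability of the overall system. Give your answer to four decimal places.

R(A) = exp(−0.000653 × 400) = 0.770127
R(B) = exp(−0.000211 × 400) = 0.919064
R(C) = exp(−0.000112 × 400) = 0.956189
R(D) = exp(−0.000580 × 400) = 0.792946
Parallel (A and B): 1 − (1 − 0.770127)(1 − 0.919064) = 0.981395
Series ([0.981395], C, and D): 0.981395 × 0.956189 × 0.792946 = 0.7441

0.7441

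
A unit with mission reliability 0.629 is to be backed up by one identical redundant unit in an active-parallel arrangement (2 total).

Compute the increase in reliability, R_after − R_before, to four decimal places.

R_before = 0.629
R_after = 1 − (1 − 0.629)^2 = 0.8624
ΔR = 0.8624 − 0.629 = 0.2334

0.2334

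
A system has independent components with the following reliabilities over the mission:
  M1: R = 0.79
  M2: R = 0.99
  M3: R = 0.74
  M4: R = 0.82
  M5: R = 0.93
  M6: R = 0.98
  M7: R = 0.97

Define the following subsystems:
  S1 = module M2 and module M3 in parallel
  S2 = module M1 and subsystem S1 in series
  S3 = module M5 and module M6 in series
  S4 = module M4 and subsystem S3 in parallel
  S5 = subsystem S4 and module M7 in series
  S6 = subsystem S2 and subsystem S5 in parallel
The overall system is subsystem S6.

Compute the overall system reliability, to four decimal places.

0.9904

Parallel (M2 and M3): 1 − (1 − 0.990000)(1 − 0.740000) = 0.997400
Series (M1 and [0.997400]): 0.790000 × 0.997400 = 0.787946
Series (M5 and M6): 0.930000 × 0.980000 = 0.911400
Parallel (M4 and [0.911400]): 1 − (1 − 0.820000)(1 − 0.911400) = 0.984052
Series ([0.984052] and M7): 0.984052 × 0.970000 = 0.954530
Parallel ([0.787946] and [0.954530]): 1 − (1 − 0.787946)(1 − 0.954530) = 0.9904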